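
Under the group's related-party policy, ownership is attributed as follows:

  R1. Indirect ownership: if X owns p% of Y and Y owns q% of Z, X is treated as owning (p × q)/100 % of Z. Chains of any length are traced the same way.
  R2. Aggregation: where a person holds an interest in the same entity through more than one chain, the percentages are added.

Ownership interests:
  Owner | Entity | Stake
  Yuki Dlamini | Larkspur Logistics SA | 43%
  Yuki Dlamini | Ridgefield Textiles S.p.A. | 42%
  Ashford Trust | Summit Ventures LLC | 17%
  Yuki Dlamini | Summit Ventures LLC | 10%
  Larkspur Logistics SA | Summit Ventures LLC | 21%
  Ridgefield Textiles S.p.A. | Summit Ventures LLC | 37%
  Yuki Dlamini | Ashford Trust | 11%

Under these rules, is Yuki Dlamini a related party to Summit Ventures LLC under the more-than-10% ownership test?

Chain via Ridgefield Textiles S.p.A. (R1): 42% × 37% = 15.54% of Summit Ventures LLC.
Chain via Ashford Trust (R1): 11% × 17% = 1.87% of Summit Ventures LLC.
Chain via Larkspur Logistics SA (R1): 43% × 21% = 9.03% of Summit Ventures LLC.
Direct interest in Summit Ventures LLC: 10%.
Aggregating (R2): 15.54% + 1.87% + 9.03% + 10% = 36.44%.
36.44% exceeds the 10% threshold, so Yuki is a related party to Summit Ventures LLC.

Yes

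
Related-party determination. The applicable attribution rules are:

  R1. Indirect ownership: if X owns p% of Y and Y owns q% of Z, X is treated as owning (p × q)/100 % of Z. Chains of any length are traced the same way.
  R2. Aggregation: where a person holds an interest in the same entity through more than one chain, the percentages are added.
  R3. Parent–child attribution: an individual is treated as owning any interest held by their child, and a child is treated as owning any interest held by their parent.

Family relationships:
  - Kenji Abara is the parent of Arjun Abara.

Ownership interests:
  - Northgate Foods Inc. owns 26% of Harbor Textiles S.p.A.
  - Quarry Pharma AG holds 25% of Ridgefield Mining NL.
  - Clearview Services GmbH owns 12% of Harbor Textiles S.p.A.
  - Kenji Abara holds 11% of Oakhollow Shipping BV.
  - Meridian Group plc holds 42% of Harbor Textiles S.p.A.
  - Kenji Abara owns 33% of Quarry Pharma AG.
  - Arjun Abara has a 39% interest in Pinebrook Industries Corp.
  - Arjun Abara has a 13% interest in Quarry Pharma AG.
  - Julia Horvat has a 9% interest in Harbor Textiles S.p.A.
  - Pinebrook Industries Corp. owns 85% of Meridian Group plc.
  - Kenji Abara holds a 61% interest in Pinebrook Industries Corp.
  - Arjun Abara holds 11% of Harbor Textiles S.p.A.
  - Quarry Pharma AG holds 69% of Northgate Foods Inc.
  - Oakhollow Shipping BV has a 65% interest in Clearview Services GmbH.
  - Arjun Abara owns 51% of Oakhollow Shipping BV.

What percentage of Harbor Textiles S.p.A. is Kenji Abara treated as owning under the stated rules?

59.7884%

By parent–child attribution (R3), Kenji Abara is treated as also owning Arjun Abara's interest in Pinebrook Industries Corp, giving 61% + 39% = 100%.
By parent–child attribution (R3), Kenji Abara is treated as also owning Arjun Abara's interest in Oakhollow Shipping BV, giving 11% + 51% = 62%.
By parent–child attribution (R3), Kenji Abara is treated as also owning Arjun Abara's interest in Quarry Pharma AG, giving 33% + 13% = 46%.
By parent–child attribution (R3), Kenji Abara is treated as owning Arjun Abara's 11% interest in Harbor Textiles S.p.A.
Chain via Pinebrook Industries Corp. → Meridian Group plc (R1): 100% × 85% × 42% = 35.7% of Harbor Textiles S.p.A.
Chain via Oakhollow Shipping BV → Clearview Services GmbH (R1): 62% × 65% × 12% = 4.836% of Harbor Textiles S.p.A.
Chain via Quarry Pharma AG → Northgate Foods Inc. (R1): 46% × 69% × 26% = 8.2524% of Harbor Textiles S.p.A.
Direct interest in Harbor Textiles S.p.A: 11%.
Aggregating (R2): 35.7% + 4.836% + 8.2524% + 11% = 59.7884%.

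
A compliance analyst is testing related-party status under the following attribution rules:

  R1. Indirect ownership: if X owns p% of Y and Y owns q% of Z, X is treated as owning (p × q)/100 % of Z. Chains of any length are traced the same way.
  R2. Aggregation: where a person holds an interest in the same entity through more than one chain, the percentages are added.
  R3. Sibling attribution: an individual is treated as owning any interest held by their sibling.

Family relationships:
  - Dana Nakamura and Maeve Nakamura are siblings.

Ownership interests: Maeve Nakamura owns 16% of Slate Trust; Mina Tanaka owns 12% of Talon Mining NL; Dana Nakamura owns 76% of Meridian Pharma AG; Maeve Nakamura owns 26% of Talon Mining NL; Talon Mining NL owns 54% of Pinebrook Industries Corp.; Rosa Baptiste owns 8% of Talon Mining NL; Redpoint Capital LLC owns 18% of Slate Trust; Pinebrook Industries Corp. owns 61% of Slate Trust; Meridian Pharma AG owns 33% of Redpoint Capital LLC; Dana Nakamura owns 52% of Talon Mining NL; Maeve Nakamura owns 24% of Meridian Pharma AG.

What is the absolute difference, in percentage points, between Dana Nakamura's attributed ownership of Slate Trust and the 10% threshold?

37.6332

By sibling attribution (R3), Dana Nakamura is treated as also owning Maeve Nakamura's interest in Meridian Pharma AG, giving 76% + 24% = 100%.
By sibling attribution (R3), Dana Nakamura is treated as also owning Maeve Nakamura's interest in Talon Mining NL, giving 52% + 26% = 78%.
By sibling attribution (R3), Dana Nakamura is treated as owning Maeve Nakamura's 16% interest in Slate Trust.
Chain via Meridian Pharma AG → Redpoint Capital LLC (R1): 100% × 33% × 18% = 5.94% of Slate Trust.
Chain via Talon Mining NL → Pinebrook Industries Corp. (R1): 78% × 54% × 61% = 25.6932% of Slate Trust.
Direct interest in Slate Trust: 16%.
Aggregating (R2): 5.94% + 25.6932% + 16% = 47.6332%.
47.6332% exceeds the 10% threshold by 37.6332 percentage points.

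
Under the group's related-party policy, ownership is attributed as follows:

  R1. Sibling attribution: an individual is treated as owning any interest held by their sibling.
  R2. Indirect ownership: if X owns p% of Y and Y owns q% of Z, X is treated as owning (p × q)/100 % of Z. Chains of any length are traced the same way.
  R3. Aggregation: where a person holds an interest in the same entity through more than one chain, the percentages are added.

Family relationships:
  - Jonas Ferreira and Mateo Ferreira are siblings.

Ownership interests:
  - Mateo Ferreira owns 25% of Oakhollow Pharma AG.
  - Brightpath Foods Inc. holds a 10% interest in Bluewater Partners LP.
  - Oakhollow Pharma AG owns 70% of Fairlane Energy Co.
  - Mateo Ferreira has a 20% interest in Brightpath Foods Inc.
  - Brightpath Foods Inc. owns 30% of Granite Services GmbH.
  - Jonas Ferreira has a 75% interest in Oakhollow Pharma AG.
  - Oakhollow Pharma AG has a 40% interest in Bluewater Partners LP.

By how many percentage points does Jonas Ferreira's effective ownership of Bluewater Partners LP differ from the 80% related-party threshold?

38

By sibling attribution (R1), Jonas Ferreira is treated as also owning Mateo Ferreira's interest in Oakhollow Pharma AG, giving 75% + 25% = 100%.
By sibling attribution (R1), Jonas Ferreira is treated as owning Mateo Ferreira's 20% interest in Brightpath Foods Inc.
Chain via Oakhollow Pharma AG (R2): 100% × 40% = 40% of Bluewater Partners LP.
Chain via Brightpath Foods Inc. (R2): 20% × 10% = 2% of Bluewater Partners LP.
Aggregating (R3): 40% + 2% = 42%.
42% falls short of the 80% threshold by 38 percentage points.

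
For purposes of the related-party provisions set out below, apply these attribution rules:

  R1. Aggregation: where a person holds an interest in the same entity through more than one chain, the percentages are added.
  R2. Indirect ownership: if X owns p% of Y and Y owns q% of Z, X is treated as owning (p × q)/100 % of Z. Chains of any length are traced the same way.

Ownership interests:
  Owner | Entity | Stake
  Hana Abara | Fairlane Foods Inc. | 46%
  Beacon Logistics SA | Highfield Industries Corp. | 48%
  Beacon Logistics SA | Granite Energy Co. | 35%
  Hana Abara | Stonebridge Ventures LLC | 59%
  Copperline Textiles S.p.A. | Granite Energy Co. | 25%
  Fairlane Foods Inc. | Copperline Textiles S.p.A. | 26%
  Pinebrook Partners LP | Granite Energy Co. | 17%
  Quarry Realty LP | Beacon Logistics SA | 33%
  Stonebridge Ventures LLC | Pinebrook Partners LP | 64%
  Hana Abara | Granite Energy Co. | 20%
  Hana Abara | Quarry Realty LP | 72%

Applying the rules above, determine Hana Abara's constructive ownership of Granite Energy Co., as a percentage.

Chain via Fairlane Foods Inc. → Copperline Textiles S.p.A. (R2): 46% × 26% × 25% = 2.99% of Granite Energy Co.
Chain via Quarry Realty LP → Beacon Logistics SA (R2): 72% × 33% × 35% = 8.316% of Granite Energy Co.
Chain via Stonebridge Ventures LLC → Pinebrook Partners LP (R2): 59% × 64% × 17% = 6.4192% of Granite Energy Co.
Direct interest in Granite Energy Co: 20%.
Aggregating (R1): 2.99% + 8.316% + 6.4192% + 20% = 37.7252%.

37.7252%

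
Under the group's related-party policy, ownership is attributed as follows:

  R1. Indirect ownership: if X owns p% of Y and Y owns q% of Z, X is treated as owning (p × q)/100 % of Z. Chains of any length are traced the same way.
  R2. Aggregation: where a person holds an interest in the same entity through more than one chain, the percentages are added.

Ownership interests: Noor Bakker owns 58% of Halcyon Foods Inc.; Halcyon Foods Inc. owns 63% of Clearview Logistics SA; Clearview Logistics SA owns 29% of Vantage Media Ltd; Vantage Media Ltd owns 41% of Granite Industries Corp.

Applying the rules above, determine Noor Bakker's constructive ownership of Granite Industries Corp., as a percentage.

4.344606%

Chain via Halcyon Foods Inc. → Clearview Logistics SA → Vantage Media Ltd (R1): 58% × 63% × 29% × 41% = 4.344606% of Granite Industries Corp.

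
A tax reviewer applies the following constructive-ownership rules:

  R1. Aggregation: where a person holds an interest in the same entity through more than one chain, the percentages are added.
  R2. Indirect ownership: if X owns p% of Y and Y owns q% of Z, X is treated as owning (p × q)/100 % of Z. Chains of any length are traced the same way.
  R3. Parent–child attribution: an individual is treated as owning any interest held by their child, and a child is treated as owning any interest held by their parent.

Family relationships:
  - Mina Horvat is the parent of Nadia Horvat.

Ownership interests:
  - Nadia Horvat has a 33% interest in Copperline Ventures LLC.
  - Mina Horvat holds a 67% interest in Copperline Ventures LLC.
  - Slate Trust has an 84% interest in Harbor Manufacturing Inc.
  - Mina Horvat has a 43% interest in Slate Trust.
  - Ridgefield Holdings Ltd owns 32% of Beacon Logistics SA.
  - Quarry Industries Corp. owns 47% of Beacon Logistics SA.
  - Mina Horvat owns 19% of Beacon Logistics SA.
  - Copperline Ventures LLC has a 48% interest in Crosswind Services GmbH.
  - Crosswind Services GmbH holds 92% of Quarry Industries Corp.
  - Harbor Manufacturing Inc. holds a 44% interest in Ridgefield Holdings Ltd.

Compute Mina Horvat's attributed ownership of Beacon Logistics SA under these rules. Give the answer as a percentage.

44.840896%

By parent–child attribution (R3), Mina Horvat is treated as also owning Nadia Horvat's interest in Copperline Ventures LLC, giving 67% + 33% = 100%.
Chain via Slate Trust → Harbor Manufacturing Inc. → Ridgefield Holdings Ltd (R2): 43% × 84% × 44% × 32% = 5.085696% of Beacon Logistics SA.
Chain via Copperline Ventures LLC → Crosswind Services GmbH → Quarry Industries Corp. (R2): 100% × 48% × 92% × 47% = 20.7552% of Beacon Logistics SA.
Direct interest in Beacon Logistics SA: 19%.
Aggregating (R1): 5.085696% + 20.7552% + 19% = 44.840896%.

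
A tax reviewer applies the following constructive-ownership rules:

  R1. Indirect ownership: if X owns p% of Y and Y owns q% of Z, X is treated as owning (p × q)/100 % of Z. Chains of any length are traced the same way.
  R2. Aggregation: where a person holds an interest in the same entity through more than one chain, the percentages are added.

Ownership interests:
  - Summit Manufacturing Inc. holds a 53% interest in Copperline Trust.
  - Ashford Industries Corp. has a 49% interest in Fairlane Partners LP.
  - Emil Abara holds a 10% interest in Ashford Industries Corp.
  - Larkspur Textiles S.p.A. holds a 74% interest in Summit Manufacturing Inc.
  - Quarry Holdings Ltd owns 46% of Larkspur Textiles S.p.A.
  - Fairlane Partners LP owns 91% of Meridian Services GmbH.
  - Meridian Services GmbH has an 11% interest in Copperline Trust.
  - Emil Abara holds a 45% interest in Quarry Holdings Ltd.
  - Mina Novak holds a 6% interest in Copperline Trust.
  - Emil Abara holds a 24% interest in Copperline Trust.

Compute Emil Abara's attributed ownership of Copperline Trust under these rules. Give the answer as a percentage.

32.60903%

Chain via Quarry Holdings Ltd → Larkspur Textiles S.p.A. → Summit Manufacturing Inc. (R1): 45% × 46% × 74% × 53% = 8.11854% of Copperline Trust.
Chain via Ashford Industries Corp. → Fairlane Partners LP → Meridian Services GmbH (R1): 10% × 49% × 91% × 11% = 0.49049% of Copperline Trust.
Direct interest in Copperline Trust: 24%.
Aggregating (R2): 8.11854% + 0.49049% + 24% = 32.60903%.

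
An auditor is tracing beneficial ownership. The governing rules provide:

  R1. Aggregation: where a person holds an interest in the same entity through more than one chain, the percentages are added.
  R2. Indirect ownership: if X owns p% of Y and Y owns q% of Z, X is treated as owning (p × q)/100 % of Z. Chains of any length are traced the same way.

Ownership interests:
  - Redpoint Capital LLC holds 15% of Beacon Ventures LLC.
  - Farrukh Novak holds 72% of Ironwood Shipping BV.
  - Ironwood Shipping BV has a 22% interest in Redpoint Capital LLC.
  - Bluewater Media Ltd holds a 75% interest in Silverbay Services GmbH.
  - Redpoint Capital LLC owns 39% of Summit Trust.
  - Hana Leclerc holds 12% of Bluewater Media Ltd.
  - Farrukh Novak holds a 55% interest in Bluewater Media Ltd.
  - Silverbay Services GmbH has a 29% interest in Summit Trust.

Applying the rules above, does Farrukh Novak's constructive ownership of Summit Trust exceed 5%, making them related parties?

Chain via Bluewater Media Ltd → Silverbay Services GmbH (R2): 55% × 75% × 29% = 11.9625% of Summit Trust.
Chain via Ironwood Shipping BV → Redpoint Capital LLC (R2): 72% × 22% × 39% = 6.1776% of Summit Trust.
Aggregating (R1): 11.9625% + 6.1776% = 18.1401%.
18.1401% exceeds the 5% threshold, so Farrukh is a related party to Summit Trust.

Yes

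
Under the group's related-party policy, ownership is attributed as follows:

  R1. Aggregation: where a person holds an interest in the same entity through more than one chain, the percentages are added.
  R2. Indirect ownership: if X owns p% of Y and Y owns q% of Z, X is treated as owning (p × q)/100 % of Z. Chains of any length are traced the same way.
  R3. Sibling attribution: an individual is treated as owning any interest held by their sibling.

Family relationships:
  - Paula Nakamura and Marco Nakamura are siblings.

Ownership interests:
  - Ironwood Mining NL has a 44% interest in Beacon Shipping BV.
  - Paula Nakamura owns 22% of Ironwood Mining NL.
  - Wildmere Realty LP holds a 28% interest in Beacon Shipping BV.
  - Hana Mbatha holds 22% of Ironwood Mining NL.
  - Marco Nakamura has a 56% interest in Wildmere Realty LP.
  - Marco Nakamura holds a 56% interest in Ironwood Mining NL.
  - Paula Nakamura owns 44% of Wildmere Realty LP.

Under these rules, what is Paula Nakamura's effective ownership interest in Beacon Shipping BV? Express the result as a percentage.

By sibling attribution (R3), Paula Nakamura is treated as also owning Marco Nakamura's interest in Ironwood Mining NL, giving 22% + 56% = 78%.
By sibling attribution (R3), Paula Nakamura is treated as also owning Marco Nakamura's interest in Wildmere Realty LP, giving 44% + 56% = 100%.
Chain via Ironwood Mining NL (R2): 78% × 44% = 34.32% of Beacon Shipping BV.
Chain via Wildmere Realty LP (R2): 100% × 28% = 28% of Beacon Shipping BV.
Aggregating (R1): 34.32% + 28% = 62.32%.

62.32%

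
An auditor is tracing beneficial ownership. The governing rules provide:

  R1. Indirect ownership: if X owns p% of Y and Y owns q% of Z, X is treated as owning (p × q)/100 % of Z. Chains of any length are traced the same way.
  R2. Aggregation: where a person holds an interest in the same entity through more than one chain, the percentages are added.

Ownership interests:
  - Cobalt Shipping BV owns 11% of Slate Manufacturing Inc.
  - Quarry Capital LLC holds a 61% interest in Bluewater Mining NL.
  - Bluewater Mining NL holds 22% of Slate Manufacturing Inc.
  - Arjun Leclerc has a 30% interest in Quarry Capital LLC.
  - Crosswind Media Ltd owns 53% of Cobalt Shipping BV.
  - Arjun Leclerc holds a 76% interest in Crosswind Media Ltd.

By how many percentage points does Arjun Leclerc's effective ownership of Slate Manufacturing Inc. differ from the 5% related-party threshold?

3.4568

Chain via Crosswind Media Ltd → Cobalt Shipping BV (R1): 76% × 53% × 11% = 4.4308% of Slate Manufacturing Inc.
Chain via Quarry Capital LLC → Bluewater Mining NL (R1): 30% × 61% × 22% = 4.026% of Slate Manufacturing Inc.
Aggregating (R2): 4.4308% + 4.026% = 8.4568%.
8.4568% exceeds the 5% threshold by 3.4568 percentage points.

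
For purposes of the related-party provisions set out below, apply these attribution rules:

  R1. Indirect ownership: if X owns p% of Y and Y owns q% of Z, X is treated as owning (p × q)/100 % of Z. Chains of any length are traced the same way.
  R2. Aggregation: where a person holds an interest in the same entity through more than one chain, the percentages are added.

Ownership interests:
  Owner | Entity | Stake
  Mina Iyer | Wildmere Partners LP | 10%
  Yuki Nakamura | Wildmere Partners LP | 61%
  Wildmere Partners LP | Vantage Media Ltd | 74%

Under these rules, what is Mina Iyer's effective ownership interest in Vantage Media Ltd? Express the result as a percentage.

Chain via Wildmere Partners LP (R1): 10% × 74% = 7.4% of Vantage Media Ltd.

7.4%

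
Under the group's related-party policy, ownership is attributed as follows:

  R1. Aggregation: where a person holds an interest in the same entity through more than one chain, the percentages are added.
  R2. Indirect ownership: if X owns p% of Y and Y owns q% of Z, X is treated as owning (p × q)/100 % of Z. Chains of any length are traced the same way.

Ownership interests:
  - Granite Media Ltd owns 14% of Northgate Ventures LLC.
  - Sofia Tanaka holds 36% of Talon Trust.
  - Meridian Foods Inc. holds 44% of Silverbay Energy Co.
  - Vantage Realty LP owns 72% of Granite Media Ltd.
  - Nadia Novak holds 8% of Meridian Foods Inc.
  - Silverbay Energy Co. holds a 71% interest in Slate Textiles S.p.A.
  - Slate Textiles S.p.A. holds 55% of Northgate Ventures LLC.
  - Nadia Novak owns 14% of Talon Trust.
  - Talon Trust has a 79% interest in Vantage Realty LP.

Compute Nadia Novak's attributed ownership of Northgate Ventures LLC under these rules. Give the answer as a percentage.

2.489408%

Chain via Meridian Foods Inc. → Silverbay Energy Co. → Slate Textiles S.p.A. (R2): 8% × 44% × 71% × 55% = 1.37456% of Northgate Ventures LLC.
Chain via Talon Trust → Vantage Realty LP → Granite Media Ltd (R2): 14% × 79% × 72% × 14% = 1.114848% of Northgate Ventures LLC.
Aggregating (R1): 1.37456% + 1.114848% = 2.489408%.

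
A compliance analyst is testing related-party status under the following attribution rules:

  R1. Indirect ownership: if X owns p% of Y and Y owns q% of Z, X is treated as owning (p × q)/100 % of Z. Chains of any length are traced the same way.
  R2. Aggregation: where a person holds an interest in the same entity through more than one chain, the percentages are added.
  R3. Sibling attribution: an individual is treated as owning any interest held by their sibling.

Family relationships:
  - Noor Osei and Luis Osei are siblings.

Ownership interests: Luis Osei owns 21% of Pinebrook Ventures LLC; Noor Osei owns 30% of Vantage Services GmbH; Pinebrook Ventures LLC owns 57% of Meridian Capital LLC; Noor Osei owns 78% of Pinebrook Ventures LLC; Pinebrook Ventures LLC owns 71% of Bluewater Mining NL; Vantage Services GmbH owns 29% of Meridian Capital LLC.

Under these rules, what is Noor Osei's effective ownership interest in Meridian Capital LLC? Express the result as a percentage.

By sibling attribution (R3), Noor Osei is treated as also owning Luis Osei's interest in Pinebrook Ventures LLC, giving 78% + 21% = 99%.
Chain via Pinebrook Ventures LLC (R1): 99% × 57% = 56.43% of Meridian Capital LLC.
Chain via Vantage Services GmbH (R1): 30% × 29% = 8.7% of Meridian Capital LLC.
Aggregating (R2): 56.43% + 8.7% = 65.13%.

65.13%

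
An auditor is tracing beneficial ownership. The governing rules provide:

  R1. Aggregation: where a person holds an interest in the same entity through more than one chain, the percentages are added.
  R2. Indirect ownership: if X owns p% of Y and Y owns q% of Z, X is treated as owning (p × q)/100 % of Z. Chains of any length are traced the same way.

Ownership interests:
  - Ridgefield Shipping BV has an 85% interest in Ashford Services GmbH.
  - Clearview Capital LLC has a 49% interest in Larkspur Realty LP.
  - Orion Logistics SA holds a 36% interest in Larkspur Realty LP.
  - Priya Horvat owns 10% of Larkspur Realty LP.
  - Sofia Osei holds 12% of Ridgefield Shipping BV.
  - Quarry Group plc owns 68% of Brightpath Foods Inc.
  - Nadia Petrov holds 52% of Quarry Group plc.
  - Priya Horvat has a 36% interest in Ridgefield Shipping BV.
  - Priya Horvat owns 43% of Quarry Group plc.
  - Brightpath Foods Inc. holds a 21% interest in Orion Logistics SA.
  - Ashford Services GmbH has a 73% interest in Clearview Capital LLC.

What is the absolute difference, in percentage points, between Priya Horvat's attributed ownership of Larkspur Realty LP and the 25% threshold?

1.843836

Chain via Ridgefield Shipping BV → Ashford Services GmbH → Clearview Capital LLC (R2): 36% × 85% × 73% × 49% = 10.94562% of Larkspur Realty LP.
Chain via Quarry Group plc → Brightpath Foods Inc. → Orion Logistics SA (R2): 43% × 68% × 21% × 36% = 2.210544% of Larkspur Realty LP.
Direct interest in Larkspur Realty LP: 10%.
Aggregating (R1): 10.94562% + 2.210544% + 10% = 23.156164%.
23.156164% falls short of the 25% threshold by 1.843836 percentage points.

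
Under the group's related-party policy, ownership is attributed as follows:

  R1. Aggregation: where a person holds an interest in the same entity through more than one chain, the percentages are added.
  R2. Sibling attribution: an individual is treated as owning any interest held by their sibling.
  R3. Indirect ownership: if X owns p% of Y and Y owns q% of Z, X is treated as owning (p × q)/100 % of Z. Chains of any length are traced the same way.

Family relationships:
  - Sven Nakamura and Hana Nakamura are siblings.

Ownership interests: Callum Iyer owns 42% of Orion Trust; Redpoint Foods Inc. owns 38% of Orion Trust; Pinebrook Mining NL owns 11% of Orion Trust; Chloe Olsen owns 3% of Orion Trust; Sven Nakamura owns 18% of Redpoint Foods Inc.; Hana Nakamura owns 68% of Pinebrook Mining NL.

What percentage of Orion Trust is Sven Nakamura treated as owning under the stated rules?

14.32%

By sibling attribution (R2), Sven Nakamura is treated as owning Hana Nakamura's 68% interest in Pinebrook Mining NL.
Chain via Redpoint Foods Inc. (R3): 18% × 38% = 6.84% of Orion Trust.
Chain via Pinebrook Mining NL (R3): 68% × 11% = 7.48% of Orion Trust.
Aggregating (R1): 6.84% + 7.48% = 14.32%.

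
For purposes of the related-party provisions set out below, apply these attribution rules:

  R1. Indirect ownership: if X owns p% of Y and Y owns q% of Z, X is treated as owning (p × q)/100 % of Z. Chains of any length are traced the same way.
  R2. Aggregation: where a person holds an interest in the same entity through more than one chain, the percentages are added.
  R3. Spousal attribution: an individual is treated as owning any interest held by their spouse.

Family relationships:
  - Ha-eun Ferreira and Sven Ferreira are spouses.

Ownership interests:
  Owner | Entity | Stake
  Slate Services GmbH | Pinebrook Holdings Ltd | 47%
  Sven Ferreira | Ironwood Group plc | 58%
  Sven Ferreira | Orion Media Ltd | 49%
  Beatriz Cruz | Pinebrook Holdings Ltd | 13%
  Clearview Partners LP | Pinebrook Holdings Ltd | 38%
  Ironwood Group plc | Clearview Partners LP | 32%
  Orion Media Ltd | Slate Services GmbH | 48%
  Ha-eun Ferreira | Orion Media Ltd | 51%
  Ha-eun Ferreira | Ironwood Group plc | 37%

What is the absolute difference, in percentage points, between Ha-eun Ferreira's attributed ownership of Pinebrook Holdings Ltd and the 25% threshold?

By spousal attribution (R3), Ha-eun Ferreira is treated as also owning Sven Ferreira's interest in Orion Media Ltd, giving 51% + 49% = 100%.
By spousal attribution (R3), Ha-eun Ferreira is treated as also owning Sven Ferreira's interest in Ironwood Group plc, giving 37% + 58% = 95%.
Chain via Orion Media Ltd → Slate Services GmbH (R1): 100% × 48% × 47% = 22.56% of Pinebrook Holdings Ltd.
Chain via Ironwood Group plc → Clearview Partners LP (R1): 95% × 32% × 38% = 11.552% of Pinebrook Holdings Ltd.
Aggregating (R2): 22.56% + 11.552% = 34.112%.
34.112% exceeds the 25% threshold by 9.112 percentage points.

9.112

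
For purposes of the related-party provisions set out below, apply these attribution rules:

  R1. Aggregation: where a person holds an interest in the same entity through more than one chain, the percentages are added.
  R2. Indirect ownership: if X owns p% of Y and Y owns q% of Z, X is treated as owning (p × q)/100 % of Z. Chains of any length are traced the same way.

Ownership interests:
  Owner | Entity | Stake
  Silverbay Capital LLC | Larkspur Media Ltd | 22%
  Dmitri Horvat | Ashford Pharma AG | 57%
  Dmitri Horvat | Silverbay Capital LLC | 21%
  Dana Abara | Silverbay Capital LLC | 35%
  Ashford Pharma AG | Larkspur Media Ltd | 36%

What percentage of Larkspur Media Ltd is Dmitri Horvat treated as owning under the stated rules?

Chain via Silverbay Capital LLC (R2): 21% × 22% = 4.62% of Larkspur Media Ltd.
Chain via Ashford Pharma AG (R2): 57% × 36% = 20.52% of Larkspur Media Ltd.
Aggregating (R1): 4.62% + 20.52% = 25.14%.

25.14%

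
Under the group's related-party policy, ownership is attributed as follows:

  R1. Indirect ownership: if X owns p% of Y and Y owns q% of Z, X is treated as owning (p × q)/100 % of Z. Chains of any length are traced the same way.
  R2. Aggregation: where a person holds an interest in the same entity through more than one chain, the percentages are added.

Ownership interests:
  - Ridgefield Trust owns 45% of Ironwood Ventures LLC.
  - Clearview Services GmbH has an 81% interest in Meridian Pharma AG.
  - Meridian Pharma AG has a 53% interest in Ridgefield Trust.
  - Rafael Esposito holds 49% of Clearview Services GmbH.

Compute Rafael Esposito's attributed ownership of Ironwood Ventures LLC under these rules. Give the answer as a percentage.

Chain via Clearview Services GmbH → Meridian Pharma AG → Ridgefield Trust (R1): 49% × 81% × 53% × 45% = 9.466065% of Ironwood Ventures LLC.

9.466065%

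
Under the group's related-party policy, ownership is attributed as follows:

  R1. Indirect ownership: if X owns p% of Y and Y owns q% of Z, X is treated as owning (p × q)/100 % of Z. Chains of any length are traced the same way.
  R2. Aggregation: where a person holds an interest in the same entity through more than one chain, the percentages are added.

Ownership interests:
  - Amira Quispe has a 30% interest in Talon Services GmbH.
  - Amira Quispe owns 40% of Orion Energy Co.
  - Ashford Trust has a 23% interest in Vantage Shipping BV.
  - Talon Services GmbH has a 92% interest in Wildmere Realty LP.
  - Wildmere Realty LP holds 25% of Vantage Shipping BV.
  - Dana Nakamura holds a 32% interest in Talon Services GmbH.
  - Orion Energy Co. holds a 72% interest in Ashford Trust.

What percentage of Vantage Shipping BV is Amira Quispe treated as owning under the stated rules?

Chain via Orion Energy Co. → Ashford Trust (R1): 40% × 72% × 23% = 6.624% of Vantage Shipping BV.
Chain via Talon Services GmbH → Wildmere Realty LP (R1): 30% × 92% × 25% = 6.9% of Vantage Shipping BV.
Aggregating (R2): 6.624% + 6.9% = 13.524%.

13.524%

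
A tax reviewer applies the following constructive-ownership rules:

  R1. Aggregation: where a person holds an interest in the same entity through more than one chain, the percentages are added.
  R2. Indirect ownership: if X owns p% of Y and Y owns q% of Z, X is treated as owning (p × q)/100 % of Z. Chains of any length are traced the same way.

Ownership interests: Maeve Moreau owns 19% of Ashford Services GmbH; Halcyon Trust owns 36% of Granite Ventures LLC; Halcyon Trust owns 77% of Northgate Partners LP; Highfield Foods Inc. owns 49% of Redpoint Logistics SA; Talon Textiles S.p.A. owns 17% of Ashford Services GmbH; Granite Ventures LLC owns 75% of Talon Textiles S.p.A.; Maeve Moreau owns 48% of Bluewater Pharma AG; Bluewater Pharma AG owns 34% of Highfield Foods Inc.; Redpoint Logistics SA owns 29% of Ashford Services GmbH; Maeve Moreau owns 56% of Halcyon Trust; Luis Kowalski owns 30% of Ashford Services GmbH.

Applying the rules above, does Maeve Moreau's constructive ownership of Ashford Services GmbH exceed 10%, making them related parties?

Chain via Bluewater Pharma AG → Highfield Foods Inc. → Redpoint Logistics SA (R2): 48% × 34% × 49% × 29% = 2.319072% of Ashford Services GmbH.
Chain via Halcyon Trust → Granite Ventures LLC → Talon Textiles S.p.A. (R2): 56% × 36% × 75% × 17% = 2.5704% of Ashford Services GmbH.
Direct interest in Ashford Services GmbH: 19%.
Aggregating (R1): 2.319072% + 2.5704% + 19% = 23.889472%.
23.889472% exceeds the 10% threshold, so Maeve is a related party to Ashford Services GmbH.

Yes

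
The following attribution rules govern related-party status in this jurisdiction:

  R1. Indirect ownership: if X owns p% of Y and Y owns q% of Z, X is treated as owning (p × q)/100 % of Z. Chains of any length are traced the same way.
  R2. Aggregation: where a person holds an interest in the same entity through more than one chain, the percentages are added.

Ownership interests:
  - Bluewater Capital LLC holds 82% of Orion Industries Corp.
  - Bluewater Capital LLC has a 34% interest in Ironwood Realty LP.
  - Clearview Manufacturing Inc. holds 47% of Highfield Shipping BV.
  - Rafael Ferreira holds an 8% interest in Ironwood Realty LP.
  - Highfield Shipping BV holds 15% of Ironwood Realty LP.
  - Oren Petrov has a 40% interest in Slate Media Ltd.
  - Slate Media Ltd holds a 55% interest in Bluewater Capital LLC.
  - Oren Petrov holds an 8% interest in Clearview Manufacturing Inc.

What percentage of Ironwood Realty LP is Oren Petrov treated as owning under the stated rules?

8.044%

Chain via Slate Media Ltd → Bluewater Capital LLC (R1): 40% × 55% × 34% = 7.48% of Ironwood Realty LP.
Chain via Clearview Manufacturing Inc. → Highfield Shipping BV (R1): 8% × 47% × 15% = 0.564% of Ironwood Realty LP.
Aggregating (R2): 7.48% + 0.564% = 8.044%.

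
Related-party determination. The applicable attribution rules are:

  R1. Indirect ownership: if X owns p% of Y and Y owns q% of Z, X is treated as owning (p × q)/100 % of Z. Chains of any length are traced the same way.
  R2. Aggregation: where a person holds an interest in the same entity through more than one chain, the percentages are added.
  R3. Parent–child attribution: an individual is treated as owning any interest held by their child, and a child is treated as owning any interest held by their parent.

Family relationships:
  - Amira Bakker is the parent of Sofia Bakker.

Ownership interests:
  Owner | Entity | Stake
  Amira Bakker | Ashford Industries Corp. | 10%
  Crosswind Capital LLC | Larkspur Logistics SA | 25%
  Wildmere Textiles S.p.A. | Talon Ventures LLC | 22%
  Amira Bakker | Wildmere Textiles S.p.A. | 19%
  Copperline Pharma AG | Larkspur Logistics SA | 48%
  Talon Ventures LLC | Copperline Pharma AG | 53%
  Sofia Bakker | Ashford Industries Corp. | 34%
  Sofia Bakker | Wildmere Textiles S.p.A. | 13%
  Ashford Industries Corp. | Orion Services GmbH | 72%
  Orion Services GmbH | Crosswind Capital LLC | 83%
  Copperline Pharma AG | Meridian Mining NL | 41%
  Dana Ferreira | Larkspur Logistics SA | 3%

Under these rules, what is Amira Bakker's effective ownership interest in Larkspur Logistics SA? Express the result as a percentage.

By parent–child attribution (R3), Amira Bakker is treated as also owning Sofia Bakker's interest in Ashford Industries Corp, giving 10% + 34% = 44%.
By parent–child attribution (R3), Amira Bakker is treated as also owning Sofia Bakker's interest in Wildmere Textiles S.p.A, giving 19% + 13% = 32%.
Chain via Ashford Industries Corp. → Orion Services GmbH → Crosswind Capital LLC (R1): 44% × 72% × 83% × 25% = 6.5736% of Larkspur Logistics SA.
Chain via Wildmere Textiles S.p.A. → Talon Ventures LLC → Copperline Pharma AG (R1): 32% × 22% × 53% × 48% = 1.790976% of Larkspur Logistics SA.
Aggregating (R2): 6.5736% + 1.790976% = 8.364576%.

8.364576%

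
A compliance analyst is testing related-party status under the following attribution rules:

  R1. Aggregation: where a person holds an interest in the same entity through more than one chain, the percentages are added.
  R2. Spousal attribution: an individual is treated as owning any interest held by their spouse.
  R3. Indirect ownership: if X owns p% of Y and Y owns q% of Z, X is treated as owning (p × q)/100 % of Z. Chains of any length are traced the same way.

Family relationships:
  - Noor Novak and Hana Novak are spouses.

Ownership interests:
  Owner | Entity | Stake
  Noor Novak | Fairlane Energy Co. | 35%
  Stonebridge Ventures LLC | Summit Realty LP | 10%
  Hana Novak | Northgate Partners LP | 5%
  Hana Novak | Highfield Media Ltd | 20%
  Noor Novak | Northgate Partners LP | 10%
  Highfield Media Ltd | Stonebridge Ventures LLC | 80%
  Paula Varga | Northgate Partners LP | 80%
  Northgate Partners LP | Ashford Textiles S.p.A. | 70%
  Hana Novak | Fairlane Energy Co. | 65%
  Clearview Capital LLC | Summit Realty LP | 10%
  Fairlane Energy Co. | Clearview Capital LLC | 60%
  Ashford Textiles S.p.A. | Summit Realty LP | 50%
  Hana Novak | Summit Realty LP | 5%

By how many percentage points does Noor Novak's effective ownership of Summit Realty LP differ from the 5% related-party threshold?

By spousal attribution (R2), Noor Novak is treated as also owning Hana Novak's interest in Northgate Partners LP, giving 10% + 5% = 15%.
By spousal attribution (R2), Noor Novak is treated as also owning Hana Novak's interest in Fairlane Energy Co, giving 35% + 65% = 100%.
By spousal attribution (R2), Noor Novak is treated as owning Hana Novak's 20% interest in Highfield Media Ltd.
By spousal attribution (R2), Noor Novak is treated as owning Hana Novak's 5% interest in Summit Realty LP.
Chain via Northgate Partners LP → Ashford Textiles S.p.A. (R3): 15% × 70% × 50% = 5.25% of Summit Realty LP.
Chain via Fairlane Energy Co. → Clearview Capital LLC (R3): 100% × 60% × 10% = 6% of Summit Realty LP.
Chain via Highfield Media Ltd → Stonebridge Ventures LLC (R3): 20% × 80% × 10% = 1.6% of Summit Realty LP.
Direct interest in Summit Realty LP: 5%.
Aggregating (R1): 5.25% + 6% + 1.6% + 5% = 17.85%.
17.85% exceeds the 5% threshold by 12.85 percentage points.

12.85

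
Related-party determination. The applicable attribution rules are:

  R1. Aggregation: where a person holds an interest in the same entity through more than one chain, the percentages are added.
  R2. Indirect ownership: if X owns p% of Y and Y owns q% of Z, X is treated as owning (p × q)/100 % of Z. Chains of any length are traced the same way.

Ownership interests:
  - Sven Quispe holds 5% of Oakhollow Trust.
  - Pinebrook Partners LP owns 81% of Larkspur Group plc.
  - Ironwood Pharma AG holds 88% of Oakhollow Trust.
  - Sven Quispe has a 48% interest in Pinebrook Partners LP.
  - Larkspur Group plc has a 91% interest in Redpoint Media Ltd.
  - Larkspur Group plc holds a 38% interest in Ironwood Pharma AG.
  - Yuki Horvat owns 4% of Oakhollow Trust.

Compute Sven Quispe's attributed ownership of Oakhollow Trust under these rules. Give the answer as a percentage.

Chain via Pinebrook Partners LP → Larkspur Group plc → Ironwood Pharma AG (R2): 48% × 81% × 38% × 88% = 13.001472% of Oakhollow Trust.
Direct interest in Oakhollow Trust: 5%.
Aggregating (R1): 13.001472% + 5% = 18.001472%.

18.001472%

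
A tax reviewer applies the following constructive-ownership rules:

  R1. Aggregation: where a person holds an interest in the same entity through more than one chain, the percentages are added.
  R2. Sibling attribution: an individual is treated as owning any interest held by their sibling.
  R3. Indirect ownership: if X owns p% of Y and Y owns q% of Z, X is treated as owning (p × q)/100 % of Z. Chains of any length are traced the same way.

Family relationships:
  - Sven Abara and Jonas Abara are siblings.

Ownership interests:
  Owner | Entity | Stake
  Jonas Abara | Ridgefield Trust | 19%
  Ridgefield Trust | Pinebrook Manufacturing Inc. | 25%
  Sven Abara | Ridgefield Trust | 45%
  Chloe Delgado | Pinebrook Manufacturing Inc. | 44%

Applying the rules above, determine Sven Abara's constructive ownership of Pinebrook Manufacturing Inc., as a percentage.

16%

By sibling attribution (R2), Sven Abara is treated as also owning Jonas Abara's interest in Ridgefield Trust, giving 45% + 19% = 64%.
Chain via Ridgefield Trust (R3): 64% × 25% = 16% of Pinebrook Manufacturing Inc.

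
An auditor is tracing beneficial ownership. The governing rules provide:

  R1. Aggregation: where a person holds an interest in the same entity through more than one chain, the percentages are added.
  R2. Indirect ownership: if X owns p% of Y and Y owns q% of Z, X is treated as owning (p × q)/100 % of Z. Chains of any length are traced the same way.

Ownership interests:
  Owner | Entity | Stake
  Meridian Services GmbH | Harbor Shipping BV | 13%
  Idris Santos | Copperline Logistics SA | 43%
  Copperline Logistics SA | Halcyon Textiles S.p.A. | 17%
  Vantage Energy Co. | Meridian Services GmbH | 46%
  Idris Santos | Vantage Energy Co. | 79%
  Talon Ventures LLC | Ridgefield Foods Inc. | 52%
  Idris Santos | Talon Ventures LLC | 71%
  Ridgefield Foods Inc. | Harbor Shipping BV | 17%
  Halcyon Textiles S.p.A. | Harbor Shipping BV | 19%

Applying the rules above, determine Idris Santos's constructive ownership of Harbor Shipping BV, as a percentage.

Chain via Copperline Logistics SA → Halcyon Textiles S.p.A. (R2): 43% × 17% × 19% = 1.3889% of Harbor Shipping BV.
Chain via Vantage Energy Co. → Meridian Services GmbH (R2): 79% × 46% × 13% = 4.7242% of Harbor Shipping BV.
Chain via Talon Ventures LLC → Ridgefield Foods Inc. (R2): 71% × 52% × 17% = 6.2764% of Harbor Shipping BV.
Aggregating (R1): 1.3889% + 4.7242% + 6.2764% = 12.3895%.

12.3895%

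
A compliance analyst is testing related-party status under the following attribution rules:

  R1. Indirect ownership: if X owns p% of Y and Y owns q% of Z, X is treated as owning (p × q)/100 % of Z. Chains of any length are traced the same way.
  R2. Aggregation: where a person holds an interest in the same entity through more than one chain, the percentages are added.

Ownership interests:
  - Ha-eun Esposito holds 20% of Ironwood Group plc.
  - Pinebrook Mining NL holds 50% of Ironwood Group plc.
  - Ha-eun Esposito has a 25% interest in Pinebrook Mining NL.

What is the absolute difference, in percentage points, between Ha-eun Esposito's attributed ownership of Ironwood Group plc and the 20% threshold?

12.5

Chain via Pinebrook Mining NL (R1): 25% × 50% = 12.5% of Ironwood Group plc.
Direct interest in Ironwood Group plc: 20%.
Aggregating (R2): 12.5% + 20% = 32.5%.
32.5% exceeds the 20% threshold by 12.5 percentage points.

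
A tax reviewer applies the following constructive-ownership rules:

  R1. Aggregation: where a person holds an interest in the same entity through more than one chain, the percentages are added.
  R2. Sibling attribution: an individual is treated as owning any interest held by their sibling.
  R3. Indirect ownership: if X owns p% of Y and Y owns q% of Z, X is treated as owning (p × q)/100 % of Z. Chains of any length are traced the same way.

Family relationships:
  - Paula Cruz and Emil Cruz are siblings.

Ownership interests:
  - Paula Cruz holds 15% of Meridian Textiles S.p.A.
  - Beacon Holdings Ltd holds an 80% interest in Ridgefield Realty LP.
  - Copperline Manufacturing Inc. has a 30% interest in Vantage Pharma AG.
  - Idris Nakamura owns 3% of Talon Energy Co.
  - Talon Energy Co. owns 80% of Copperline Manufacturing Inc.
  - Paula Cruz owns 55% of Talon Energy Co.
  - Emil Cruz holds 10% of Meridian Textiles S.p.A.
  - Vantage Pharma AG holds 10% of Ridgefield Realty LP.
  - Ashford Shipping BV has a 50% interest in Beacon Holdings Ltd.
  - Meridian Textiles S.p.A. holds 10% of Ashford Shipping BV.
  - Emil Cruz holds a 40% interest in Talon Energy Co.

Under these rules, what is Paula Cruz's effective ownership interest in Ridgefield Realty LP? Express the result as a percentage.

By sibling attribution (R2), Paula Cruz is treated as also owning Emil Cruz's interest in Talon Energy Co, giving 55% + 40% = 95%.
By sibling attribution (R2), Paula Cruz is treated as also owning Emil Cruz's interest in Meridian Textiles S.p.A, giving 15% + 10% = 25%.
Chain via Talon Energy Co. → Copperline Manufacturing Inc. → Vantage Pharma AG (R3): 95% × 80% × 30% × 10% = 2.28% of Ridgefield Realty LP.
Chain via Meridian Textiles S.p.A. → Ashford Shipping BV → Beacon Holdings Ltd (R3): 25% × 10% × 50% × 80% = 1% of Ridgefield Realty LP.
Aggregating (R1): 2.28% + 1% = 3.28%.

3.28%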